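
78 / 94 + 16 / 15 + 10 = 8387 / 705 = 11.90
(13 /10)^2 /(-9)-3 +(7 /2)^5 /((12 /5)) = 6210817 /28800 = 215.65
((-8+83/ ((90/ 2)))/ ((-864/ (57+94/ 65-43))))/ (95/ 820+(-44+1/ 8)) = -2850607/ 1133528175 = -0.00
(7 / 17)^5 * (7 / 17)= 117649 / 24137569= 0.00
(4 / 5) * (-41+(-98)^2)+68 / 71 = 2716232 / 355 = 7651.36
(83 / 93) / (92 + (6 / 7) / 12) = 0.01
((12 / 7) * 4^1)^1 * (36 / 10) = 864 / 35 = 24.69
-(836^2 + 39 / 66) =-15375725 / 22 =-698896.59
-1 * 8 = -8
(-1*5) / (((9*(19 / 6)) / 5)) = -50 / 57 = -0.88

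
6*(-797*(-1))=4782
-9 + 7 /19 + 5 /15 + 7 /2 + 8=3.20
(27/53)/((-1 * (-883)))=27/46799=0.00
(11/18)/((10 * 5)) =11/900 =0.01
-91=-91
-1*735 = -735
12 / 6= 2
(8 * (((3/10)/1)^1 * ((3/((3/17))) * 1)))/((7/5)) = 204/7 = 29.14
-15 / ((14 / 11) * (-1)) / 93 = 0.13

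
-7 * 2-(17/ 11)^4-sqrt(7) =-288495/ 14641-sqrt(7) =-22.35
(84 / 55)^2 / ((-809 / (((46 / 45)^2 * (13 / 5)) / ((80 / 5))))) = -1347892 / 2753128125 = -0.00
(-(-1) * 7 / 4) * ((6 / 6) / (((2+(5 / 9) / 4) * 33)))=3 / 121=0.02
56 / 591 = 0.09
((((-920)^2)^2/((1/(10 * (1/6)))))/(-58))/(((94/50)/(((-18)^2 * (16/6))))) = -12895073280000000/1363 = -9460802112986.06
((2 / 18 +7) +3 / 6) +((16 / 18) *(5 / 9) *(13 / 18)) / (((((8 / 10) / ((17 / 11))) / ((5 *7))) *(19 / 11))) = 597593 / 27702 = 21.57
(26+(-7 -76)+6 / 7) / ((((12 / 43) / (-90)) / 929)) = 235487565 / 14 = 16820540.36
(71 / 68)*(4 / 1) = 71 / 17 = 4.18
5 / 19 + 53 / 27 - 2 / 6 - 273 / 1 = -271.11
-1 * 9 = -9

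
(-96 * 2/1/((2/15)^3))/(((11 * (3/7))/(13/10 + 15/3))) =-1190700/11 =-108245.45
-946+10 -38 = -974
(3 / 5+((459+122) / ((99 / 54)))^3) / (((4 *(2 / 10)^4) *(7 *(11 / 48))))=317719170409500 / 102487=3100092405.96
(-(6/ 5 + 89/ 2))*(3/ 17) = -1371/ 170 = -8.06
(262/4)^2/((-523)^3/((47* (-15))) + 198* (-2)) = 12098505/571105948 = 0.02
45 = 45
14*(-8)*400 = -44800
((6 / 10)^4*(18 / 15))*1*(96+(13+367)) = 231336 / 3125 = 74.03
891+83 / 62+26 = 56937 / 62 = 918.34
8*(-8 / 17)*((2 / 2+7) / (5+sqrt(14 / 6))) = -4.61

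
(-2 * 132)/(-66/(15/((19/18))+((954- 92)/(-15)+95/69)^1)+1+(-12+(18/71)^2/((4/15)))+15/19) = 6941392999464/220692814241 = 31.45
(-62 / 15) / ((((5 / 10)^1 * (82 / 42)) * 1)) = -4.23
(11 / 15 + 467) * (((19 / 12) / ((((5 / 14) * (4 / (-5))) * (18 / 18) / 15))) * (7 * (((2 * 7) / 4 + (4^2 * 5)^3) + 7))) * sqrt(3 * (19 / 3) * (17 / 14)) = -119442833461 * sqrt(4522) / 12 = -669335917178.36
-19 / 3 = -6.33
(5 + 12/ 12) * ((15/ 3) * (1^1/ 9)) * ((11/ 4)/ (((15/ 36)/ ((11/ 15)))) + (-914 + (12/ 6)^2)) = -15086/ 5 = -3017.20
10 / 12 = 5 / 6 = 0.83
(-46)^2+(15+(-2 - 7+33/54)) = 38207/18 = 2122.61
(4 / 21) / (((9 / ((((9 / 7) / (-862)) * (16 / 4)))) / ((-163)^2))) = -212552 / 63357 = -3.35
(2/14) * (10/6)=5/21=0.24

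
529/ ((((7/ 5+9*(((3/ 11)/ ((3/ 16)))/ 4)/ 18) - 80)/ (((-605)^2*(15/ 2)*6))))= -111112307.41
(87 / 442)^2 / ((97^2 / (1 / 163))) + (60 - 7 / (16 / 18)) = 31235731103037 / 599246639576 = 52.13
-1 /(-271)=1 /271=0.00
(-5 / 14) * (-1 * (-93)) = -465 / 14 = -33.21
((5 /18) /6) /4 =5 /432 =0.01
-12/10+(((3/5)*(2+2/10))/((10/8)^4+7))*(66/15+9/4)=-81654/302125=-0.27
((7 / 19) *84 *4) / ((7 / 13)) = 4368 / 19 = 229.89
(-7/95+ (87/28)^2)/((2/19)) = 713567/7840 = 91.02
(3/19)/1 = 3/19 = 0.16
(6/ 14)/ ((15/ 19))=19/ 35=0.54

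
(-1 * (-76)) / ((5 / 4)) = 304 / 5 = 60.80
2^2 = 4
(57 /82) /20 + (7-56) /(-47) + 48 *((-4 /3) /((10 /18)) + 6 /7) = -39376999 /539560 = -72.98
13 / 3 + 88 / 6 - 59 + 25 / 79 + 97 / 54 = -37.89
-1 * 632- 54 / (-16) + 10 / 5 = -5013 / 8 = -626.62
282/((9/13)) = 1222/3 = 407.33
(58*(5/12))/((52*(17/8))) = 145/663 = 0.22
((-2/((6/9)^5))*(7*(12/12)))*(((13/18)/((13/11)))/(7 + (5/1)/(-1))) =-2079/64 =-32.48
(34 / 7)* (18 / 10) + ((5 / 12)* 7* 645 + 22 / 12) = 794567 / 420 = 1891.83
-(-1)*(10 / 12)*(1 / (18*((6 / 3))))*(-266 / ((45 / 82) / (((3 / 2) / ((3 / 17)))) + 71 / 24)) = -927010 / 455103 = -2.04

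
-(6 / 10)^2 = -9 / 25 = -0.36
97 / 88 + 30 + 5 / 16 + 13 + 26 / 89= 44.71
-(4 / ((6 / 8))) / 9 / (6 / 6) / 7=-0.08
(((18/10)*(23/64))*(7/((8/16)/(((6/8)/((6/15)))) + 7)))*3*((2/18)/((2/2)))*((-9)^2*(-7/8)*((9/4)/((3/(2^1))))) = -2464749/111616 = -22.08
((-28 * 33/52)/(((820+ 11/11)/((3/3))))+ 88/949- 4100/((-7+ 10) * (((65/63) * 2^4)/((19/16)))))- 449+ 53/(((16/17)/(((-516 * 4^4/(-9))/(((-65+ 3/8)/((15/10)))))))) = -508671817135411/25779820352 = -19731.39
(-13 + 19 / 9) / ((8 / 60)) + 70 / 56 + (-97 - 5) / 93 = -30323 / 372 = -81.51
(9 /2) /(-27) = -1 /6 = -0.17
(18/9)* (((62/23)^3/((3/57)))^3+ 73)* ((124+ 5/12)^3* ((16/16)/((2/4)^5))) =309005384020691938110137414819/48631121859501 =6354066536104841.10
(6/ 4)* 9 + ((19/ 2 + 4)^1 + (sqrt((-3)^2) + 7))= 37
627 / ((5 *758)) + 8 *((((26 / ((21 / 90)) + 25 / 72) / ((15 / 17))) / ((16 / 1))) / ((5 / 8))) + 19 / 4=152228513 / 1432620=106.26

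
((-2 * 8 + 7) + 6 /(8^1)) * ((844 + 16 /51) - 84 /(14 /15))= -211585 /34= -6223.09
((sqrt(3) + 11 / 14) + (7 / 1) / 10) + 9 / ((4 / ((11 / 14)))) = sqrt(3) + 911 / 280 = 4.99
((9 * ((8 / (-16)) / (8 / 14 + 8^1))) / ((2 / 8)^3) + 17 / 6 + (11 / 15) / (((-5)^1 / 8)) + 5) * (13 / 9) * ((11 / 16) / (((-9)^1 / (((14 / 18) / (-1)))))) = -449449 / 194400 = -2.31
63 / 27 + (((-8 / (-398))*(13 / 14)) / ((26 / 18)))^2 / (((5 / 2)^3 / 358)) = 1700676683 / 727668375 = 2.34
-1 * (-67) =67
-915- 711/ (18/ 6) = -1152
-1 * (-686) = 686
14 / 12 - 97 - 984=-6479 / 6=-1079.83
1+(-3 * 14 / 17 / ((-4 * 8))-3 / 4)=89 / 272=0.33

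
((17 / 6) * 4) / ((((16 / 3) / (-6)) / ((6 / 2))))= -153 / 4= -38.25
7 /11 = 0.64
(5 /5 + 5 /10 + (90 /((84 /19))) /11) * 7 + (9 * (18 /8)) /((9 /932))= 23325 /11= 2120.45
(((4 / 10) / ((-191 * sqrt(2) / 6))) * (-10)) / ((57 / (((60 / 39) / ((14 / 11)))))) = 440 * sqrt(2) / 330239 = 0.00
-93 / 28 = -3.32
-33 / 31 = -1.06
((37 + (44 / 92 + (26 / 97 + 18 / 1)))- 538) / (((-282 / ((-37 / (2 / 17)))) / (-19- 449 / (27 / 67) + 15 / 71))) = 122486030691521 / 201010869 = 609350.29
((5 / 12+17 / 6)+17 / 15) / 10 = 263 / 600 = 0.44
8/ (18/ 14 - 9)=-1.04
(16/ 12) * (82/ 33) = 328/ 99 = 3.31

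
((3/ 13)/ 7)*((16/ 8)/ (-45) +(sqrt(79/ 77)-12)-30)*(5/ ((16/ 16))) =-1892/ 273 +15*sqrt(6083)/ 7007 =-6.76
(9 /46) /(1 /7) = 1.37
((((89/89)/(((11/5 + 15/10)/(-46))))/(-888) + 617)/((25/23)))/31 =116567519/6365850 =18.31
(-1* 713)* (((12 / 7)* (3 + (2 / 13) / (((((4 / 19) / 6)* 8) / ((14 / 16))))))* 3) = -18577215 / 1456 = -12759.08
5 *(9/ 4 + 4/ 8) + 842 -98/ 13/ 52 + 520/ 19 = 11340911/ 12844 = 882.97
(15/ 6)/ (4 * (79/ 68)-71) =-85/ 2256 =-0.04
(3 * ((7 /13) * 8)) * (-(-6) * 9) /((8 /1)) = 1134 /13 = 87.23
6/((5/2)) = 12/5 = 2.40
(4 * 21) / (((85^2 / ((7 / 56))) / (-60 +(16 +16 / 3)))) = -0.06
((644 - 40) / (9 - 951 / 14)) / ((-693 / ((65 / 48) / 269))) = 1963 / 26364690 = 0.00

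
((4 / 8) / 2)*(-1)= -0.25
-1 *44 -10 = -54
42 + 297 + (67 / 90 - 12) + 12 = 339.74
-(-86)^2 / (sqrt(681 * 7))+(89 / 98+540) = 53009 / 98 - 7396 * sqrt(4767) / 4767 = 433.79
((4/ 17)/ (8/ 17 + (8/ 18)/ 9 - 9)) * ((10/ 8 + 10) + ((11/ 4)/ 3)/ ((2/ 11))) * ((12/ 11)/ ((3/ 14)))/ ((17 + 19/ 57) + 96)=-13041/ 642235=-0.02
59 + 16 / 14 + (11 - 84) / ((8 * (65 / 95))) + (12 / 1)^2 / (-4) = 7867 / 728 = 10.81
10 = 10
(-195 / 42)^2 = 4225 / 196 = 21.56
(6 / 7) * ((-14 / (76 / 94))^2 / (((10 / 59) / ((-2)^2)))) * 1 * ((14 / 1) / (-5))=-153269256 / 9025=-16982.74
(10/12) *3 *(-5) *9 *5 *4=-2250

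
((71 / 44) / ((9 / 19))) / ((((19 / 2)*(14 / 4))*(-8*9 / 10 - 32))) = -355 / 135828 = -0.00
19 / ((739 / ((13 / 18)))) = 247 / 13302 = 0.02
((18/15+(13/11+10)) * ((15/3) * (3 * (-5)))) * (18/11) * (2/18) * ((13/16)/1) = -137.18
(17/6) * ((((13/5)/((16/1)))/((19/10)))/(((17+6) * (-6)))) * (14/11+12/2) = -1105/86526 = -0.01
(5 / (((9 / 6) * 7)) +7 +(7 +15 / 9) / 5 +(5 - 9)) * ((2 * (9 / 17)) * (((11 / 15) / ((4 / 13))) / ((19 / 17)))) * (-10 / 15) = -78221 / 9975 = -7.84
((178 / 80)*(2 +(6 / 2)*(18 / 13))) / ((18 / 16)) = 1424 / 117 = 12.17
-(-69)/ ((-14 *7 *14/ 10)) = -345/ 686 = -0.50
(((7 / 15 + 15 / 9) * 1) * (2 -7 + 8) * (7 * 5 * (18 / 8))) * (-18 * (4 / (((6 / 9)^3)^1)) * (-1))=122472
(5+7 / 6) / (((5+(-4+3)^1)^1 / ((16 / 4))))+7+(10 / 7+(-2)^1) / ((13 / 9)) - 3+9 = 10249 / 546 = 18.77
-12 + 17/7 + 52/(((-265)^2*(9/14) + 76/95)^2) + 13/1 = 239681856649864/69907207669327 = 3.43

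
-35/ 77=-5/ 11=-0.45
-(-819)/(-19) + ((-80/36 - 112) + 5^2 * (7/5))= -20918/171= -122.33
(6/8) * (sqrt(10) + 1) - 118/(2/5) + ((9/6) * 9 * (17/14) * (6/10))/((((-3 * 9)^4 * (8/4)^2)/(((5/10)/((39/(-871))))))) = -6486730619/22044960 + 3 * sqrt(10)/4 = -291.88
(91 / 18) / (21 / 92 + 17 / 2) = 4186 / 7227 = 0.58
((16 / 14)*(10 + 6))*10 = 1280 / 7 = 182.86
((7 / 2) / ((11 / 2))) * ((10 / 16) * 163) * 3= 194.49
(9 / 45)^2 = 1 / 25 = 0.04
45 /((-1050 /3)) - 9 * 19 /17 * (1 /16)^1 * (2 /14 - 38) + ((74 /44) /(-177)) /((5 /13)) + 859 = 467435527 /529584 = 882.65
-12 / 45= -4 / 15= -0.27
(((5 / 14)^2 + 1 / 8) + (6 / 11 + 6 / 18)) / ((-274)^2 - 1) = 2927 / 194234040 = 0.00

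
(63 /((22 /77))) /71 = 441 /142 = 3.11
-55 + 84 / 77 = -593 / 11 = -53.91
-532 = -532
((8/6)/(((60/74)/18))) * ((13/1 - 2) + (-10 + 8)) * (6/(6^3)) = 37/5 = 7.40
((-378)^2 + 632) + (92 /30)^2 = 32293216 /225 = 143525.40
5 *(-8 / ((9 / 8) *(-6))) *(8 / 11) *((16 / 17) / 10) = 2048 / 5049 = 0.41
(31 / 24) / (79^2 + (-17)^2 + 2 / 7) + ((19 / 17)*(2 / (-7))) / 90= -6560879 / 1958302080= -0.00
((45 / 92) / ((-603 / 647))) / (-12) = 3235 / 73968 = 0.04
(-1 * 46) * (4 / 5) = -184 / 5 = -36.80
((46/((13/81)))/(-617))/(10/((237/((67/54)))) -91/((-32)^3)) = -781276741632/92719463369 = -8.43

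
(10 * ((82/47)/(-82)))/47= -10/2209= -0.00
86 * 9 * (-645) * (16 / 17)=-7987680 / 17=-469863.53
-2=-2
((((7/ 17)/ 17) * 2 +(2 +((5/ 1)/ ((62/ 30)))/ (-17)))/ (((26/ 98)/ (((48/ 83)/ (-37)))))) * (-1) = 40165104/ 357670157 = 0.11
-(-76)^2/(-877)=6.59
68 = 68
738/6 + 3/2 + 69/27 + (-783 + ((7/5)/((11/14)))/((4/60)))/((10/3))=-49414/495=-99.83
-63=-63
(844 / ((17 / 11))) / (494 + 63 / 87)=269236 / 243899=1.10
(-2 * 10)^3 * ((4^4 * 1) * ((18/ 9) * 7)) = -28672000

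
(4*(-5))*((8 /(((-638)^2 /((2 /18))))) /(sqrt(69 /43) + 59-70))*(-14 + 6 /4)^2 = 0.00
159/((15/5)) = 53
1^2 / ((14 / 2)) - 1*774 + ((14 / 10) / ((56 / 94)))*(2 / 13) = -703881 / 910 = -773.50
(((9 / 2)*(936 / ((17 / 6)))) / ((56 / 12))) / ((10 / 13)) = 246402 / 595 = 414.12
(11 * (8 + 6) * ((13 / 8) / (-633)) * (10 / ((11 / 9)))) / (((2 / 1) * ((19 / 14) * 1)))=-9555 / 8018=-1.19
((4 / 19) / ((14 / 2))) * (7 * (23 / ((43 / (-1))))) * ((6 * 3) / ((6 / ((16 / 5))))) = -4416 / 4085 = -1.08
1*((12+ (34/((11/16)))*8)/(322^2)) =1121/285131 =0.00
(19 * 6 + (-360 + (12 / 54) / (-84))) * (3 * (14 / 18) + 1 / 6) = -464945 / 756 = -615.01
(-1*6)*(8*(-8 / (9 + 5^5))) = 192 / 1567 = 0.12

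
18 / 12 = 3 / 2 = 1.50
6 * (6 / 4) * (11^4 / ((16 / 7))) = 922383 / 16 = 57648.94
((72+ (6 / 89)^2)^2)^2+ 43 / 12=1269816587260210932455275 / 47239065668424972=26880645.70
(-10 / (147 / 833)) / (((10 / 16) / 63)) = -5712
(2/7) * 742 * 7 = 1484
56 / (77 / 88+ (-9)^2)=448 / 655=0.68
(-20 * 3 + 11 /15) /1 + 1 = -874 /15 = -58.27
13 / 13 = 1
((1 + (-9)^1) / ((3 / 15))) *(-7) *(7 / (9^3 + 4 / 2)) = 1960 / 731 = 2.68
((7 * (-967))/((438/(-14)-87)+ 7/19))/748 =900277/11730884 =0.08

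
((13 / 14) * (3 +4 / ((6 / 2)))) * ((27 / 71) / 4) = 1521 / 3976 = 0.38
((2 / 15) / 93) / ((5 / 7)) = 14 / 6975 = 0.00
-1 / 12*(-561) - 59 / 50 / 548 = 1280891 / 27400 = 46.75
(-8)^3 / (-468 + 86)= 256 / 191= 1.34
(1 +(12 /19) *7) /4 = 103 /76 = 1.36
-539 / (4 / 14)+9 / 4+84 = -7201 / 4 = -1800.25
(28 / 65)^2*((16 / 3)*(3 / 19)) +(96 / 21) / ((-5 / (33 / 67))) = -11070944 / 37648975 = -0.29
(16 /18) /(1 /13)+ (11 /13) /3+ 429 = 51578 /117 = 440.84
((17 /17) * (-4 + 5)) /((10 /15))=3 /2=1.50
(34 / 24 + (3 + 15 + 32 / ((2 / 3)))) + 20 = 1049 / 12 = 87.42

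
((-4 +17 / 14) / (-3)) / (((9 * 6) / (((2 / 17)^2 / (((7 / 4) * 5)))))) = 0.00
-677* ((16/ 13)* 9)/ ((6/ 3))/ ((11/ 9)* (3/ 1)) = -146232/ 143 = -1022.60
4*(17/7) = 68/7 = 9.71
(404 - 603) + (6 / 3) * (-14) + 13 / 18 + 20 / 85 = -69169 / 306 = -226.04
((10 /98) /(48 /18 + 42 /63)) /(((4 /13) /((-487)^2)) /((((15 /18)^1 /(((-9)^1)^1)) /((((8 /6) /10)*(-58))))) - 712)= -231239775 /5378328028304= -0.00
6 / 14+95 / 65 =172 / 91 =1.89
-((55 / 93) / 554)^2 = -3025 / 2654516484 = -0.00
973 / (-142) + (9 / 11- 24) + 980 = 1483847 / 1562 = 949.97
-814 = -814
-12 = -12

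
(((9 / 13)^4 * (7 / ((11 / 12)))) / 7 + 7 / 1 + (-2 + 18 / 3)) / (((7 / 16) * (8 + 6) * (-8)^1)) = -3534613 / 15394379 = -0.23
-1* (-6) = 6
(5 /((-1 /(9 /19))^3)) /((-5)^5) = 729 /4286875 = 0.00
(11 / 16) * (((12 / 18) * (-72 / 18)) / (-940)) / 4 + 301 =6790571 / 22560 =301.00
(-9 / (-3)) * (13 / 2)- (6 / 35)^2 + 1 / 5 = 48193 / 2450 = 19.67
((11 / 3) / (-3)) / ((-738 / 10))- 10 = -33155 / 3321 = -9.98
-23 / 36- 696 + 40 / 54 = -75157 / 108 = -695.90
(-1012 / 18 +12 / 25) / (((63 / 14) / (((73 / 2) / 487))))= -915566 / 986175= -0.93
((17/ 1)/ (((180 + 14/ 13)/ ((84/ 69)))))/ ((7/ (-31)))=-0.51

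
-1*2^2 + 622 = 618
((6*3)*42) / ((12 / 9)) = 567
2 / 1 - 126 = -124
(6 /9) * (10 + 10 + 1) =14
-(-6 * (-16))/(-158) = 48/79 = 0.61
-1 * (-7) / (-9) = -7 / 9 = -0.78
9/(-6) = -3/2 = -1.50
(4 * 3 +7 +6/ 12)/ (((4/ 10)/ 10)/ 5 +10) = 1625/ 834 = 1.95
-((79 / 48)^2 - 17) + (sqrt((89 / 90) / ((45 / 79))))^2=8308543 / 518400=16.03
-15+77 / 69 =-958 / 69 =-13.88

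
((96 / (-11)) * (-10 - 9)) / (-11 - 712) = -0.23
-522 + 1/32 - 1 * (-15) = -506.97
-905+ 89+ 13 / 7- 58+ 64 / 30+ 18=-89461 / 105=-852.01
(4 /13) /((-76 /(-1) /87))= 87 /247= 0.35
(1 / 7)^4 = 0.00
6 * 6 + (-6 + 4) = 34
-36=-36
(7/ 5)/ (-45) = -7/ 225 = -0.03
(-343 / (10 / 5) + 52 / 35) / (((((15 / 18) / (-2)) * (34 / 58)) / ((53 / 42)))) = 18291837 / 20825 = 878.36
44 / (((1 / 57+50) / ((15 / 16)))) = 9405 / 11404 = 0.82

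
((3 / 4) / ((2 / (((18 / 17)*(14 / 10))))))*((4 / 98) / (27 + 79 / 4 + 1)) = 54 / 113645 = 0.00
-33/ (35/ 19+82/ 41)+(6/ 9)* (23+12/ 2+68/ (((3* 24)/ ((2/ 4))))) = 11.06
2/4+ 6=6.50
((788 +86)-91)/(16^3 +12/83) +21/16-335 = -333.50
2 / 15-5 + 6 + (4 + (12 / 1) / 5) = 113 / 15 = 7.53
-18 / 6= -3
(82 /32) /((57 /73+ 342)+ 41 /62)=92783 /12435352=0.01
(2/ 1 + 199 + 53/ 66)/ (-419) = -13319/ 27654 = -0.48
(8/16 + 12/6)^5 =3125/32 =97.66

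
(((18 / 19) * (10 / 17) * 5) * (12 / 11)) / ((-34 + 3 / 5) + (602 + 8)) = 18000 / 3414433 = 0.01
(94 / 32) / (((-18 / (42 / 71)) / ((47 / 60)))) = -15463 / 204480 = -0.08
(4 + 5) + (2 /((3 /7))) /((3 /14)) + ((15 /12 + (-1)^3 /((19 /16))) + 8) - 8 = 21331 /684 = 31.19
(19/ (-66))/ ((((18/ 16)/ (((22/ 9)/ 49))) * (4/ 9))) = -38/ 1323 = -0.03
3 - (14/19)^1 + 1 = 62/19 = 3.26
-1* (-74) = 74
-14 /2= -7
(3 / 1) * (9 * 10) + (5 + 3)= 278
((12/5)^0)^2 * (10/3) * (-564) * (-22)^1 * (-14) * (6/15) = -231616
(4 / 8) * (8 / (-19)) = -4 / 19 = -0.21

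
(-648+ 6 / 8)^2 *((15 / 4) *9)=904894335 / 64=14138973.98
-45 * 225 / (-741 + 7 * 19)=10125 / 608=16.65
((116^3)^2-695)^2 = 5936027038444735593938641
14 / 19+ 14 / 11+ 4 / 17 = 7976 / 3553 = 2.24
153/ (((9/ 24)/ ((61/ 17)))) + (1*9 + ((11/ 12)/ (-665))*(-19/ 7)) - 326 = 3372191/ 2940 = 1147.00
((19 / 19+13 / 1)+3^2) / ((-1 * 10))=-23 / 10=-2.30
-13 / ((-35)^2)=-13 / 1225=-0.01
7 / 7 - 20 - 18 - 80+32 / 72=-1049 / 9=-116.56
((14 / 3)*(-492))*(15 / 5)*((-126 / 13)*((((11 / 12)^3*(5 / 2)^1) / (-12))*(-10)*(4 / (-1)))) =-66849475 / 156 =-428522.28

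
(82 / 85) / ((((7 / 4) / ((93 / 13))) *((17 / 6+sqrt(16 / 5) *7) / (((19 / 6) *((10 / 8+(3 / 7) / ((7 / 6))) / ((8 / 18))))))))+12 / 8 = 75765696 / 119407561+2480295492 *sqrt(5) / 1449948955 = 4.46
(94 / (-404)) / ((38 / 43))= -2021 / 7676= -0.26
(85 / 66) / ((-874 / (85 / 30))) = -1445 / 346104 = -0.00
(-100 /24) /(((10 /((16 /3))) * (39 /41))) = -820 /351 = -2.34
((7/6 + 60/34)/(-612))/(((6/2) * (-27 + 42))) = -299/2809080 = -0.00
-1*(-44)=44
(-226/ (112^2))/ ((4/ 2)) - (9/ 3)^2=-113009/ 12544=-9.01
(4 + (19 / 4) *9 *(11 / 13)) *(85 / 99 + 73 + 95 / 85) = 263600465 / 87516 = 3012.03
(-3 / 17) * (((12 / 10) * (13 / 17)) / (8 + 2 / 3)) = -27 / 1445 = -0.02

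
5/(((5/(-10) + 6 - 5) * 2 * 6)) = 5/6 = 0.83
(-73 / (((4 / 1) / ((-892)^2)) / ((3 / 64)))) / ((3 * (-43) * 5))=3630217 / 3440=1055.30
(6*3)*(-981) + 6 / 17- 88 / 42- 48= -17707.74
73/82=0.89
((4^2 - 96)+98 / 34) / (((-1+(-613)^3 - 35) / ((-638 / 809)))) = -836418 / 3167954493049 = -0.00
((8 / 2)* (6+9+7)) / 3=29.33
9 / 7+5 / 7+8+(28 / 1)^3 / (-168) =-120.67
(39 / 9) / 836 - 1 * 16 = -40115 / 2508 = -15.99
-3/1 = -3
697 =697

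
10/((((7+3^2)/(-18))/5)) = -225/4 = -56.25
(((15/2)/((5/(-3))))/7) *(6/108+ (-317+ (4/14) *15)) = 39395/196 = 200.99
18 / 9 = 2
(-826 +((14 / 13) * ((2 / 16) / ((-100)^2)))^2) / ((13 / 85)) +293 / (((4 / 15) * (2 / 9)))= -456.39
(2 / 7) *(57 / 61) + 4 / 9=2734 / 3843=0.71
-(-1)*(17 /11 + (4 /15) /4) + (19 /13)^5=507320273 /61263345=8.28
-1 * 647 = -647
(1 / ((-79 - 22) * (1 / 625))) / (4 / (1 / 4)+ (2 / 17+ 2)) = -10625 / 31108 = -0.34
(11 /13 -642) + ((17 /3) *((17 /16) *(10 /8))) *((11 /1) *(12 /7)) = -726885 /1456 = -499.23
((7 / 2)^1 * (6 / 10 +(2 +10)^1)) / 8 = 441 / 80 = 5.51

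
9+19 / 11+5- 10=63 / 11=5.73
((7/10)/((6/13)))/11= 91/660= 0.14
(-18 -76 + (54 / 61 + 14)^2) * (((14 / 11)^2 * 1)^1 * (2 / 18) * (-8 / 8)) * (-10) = 310130800 / 1350723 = 229.60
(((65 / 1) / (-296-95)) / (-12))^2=4225 / 22014864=0.00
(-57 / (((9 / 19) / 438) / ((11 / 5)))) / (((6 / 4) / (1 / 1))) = -1159532 / 15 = -77302.13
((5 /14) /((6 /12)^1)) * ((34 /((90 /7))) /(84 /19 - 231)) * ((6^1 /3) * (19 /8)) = -6137 /154980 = -0.04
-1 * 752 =-752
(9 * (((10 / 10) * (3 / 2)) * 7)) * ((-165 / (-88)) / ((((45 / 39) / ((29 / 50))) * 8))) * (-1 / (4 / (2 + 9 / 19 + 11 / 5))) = -7909083 / 608000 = -13.01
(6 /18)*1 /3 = 1 /9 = 0.11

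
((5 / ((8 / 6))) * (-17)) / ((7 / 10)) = -1275 / 14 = -91.07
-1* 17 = -17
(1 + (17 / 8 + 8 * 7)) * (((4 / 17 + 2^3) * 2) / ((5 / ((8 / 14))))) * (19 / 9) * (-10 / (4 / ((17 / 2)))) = -44935 / 9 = -4992.78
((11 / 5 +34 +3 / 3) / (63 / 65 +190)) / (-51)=-806 / 211021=-0.00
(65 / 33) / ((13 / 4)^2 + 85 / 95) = 19760 / 114939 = 0.17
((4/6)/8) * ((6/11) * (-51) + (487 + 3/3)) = 2531/66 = 38.35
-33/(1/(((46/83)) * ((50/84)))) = -6325/581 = -10.89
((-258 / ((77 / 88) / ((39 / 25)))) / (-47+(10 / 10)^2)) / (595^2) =40248 / 1424950625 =0.00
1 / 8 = 0.12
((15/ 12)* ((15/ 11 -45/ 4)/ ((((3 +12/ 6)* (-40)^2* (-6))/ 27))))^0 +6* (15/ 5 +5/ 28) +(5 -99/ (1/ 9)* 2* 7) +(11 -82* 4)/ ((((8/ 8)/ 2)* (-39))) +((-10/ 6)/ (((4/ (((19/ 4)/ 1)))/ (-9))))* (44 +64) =-11475743/ 1092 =-10508.92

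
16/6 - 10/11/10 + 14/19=2077/627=3.31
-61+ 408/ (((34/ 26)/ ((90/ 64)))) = 1511/ 4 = 377.75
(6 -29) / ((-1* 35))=23 / 35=0.66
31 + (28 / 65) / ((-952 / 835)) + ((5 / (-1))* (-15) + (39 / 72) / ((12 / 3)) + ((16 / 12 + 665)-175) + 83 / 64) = 8463597 / 14144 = 598.39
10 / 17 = 0.59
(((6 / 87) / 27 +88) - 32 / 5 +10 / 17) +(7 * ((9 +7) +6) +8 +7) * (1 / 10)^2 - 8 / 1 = 101004919 / 1331100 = 75.88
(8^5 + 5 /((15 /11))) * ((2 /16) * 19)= 1867985 /24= 77832.71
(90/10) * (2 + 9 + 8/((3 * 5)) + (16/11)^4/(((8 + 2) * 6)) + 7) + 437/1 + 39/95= 841327288/1390895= 604.88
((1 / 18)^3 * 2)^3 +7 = 173564379073 / 24794911296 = 7.00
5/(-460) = -1/92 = -0.01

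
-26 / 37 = -0.70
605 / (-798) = -605 / 798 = -0.76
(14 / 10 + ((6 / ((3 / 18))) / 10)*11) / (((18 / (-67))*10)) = -15.26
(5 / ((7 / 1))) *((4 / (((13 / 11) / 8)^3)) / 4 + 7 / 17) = 58002015 / 261443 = 221.85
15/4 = 3.75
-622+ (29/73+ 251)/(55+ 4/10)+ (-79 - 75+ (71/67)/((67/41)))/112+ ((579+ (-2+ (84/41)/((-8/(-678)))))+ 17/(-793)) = 43559338044674385/330542495292464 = 131.78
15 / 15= 1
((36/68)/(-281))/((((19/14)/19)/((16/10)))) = -1008/23885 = -0.04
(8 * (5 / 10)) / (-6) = -2 / 3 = -0.67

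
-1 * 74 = -74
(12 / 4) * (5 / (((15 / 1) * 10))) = 1 / 10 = 0.10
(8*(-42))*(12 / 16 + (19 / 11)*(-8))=48300 / 11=4390.91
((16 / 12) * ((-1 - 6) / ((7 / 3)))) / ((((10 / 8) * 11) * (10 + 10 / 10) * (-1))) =16 / 605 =0.03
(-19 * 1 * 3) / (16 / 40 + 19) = -285 / 97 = -2.94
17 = 17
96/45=32/15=2.13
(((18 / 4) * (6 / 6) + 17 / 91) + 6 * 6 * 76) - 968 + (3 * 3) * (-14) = 299697 / 182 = 1646.69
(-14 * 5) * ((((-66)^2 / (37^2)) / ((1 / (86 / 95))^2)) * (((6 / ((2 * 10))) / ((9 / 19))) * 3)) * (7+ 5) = -2706225984 / 650275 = -4161.66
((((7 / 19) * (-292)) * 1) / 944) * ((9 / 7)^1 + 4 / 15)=-11899 / 67260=-0.18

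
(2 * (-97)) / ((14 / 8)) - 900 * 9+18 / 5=-287254 / 35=-8207.26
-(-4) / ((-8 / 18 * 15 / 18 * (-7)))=54 / 35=1.54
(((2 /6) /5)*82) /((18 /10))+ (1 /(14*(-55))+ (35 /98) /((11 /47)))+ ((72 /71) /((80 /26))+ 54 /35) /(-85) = 4.54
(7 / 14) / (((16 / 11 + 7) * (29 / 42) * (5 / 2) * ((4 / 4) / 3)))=462 / 4495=0.10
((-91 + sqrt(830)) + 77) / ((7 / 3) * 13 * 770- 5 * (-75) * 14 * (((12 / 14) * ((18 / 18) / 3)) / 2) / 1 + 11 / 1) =-42 / 72353 + 3 * sqrt(830) / 72353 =0.00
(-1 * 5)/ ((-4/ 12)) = 15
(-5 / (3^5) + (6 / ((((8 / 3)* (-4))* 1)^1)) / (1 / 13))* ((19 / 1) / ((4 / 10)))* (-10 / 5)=2708545 / 3888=696.64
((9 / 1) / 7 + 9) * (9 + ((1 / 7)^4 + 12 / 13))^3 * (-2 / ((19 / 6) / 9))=-231076907469606290688 / 4044437961419401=-57134.49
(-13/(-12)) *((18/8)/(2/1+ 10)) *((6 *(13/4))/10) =507/1280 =0.40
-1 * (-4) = 4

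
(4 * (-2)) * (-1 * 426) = 3408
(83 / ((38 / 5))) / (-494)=-415 / 18772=-0.02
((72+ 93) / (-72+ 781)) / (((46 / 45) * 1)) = 7425 / 32614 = 0.23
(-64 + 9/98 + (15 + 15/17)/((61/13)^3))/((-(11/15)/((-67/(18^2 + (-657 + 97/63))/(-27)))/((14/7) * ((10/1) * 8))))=-323057403175400/3102210384889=-104.14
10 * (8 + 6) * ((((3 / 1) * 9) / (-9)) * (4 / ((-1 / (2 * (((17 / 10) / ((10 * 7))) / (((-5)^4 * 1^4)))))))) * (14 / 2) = 2856 / 3125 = 0.91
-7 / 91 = -1 / 13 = -0.08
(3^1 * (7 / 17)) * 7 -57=-822 / 17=-48.35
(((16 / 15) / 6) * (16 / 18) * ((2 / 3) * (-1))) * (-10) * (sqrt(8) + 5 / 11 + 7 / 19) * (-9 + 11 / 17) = -72704 * sqrt(2) / 4131- 6252544 / 863379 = -32.13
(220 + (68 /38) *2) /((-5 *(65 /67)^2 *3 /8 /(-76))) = 203405568 /21125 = 9628.67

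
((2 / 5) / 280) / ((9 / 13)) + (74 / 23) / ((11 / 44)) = 1865099 / 144900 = 12.87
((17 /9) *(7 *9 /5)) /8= 119 /40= 2.98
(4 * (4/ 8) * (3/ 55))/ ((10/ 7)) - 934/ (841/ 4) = -1009739/ 231275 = -4.37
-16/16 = -1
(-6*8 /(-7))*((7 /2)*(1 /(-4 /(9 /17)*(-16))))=27 /136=0.20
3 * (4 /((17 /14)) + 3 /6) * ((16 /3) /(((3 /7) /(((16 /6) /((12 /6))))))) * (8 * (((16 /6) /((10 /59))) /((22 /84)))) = 254593024 /2805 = 90764.00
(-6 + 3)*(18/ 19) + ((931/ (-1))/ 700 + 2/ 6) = -21881/ 5700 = -3.84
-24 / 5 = -4.80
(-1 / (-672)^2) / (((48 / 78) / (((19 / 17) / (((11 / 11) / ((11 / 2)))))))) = -2717 / 122830848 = -0.00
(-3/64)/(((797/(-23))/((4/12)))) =23/51008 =0.00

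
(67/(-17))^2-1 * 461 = -445.47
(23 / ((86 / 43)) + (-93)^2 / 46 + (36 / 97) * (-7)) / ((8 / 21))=9226077 / 17848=516.92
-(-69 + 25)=44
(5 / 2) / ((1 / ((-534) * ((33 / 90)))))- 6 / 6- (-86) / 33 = -32201 / 66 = -487.89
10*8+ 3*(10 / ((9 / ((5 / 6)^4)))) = 158645 / 1944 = 81.61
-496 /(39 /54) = -8928 /13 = -686.77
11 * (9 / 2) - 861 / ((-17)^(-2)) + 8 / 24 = -1492675 / 6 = -248779.17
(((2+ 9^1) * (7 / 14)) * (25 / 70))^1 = 55 / 28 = 1.96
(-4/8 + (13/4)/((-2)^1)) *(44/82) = -187/164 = -1.14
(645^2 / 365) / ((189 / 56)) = 73960 / 219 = 337.72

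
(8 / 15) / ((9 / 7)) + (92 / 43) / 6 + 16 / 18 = 9638 / 5805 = 1.66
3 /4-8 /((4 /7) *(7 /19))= -149 /4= -37.25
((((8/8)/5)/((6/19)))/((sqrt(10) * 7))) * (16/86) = 38 * sqrt(10)/22575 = 0.01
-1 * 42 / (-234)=7 / 39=0.18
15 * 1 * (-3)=-45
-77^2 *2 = -11858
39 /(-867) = -13 /289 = -0.04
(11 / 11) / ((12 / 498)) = 83 / 2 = 41.50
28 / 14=2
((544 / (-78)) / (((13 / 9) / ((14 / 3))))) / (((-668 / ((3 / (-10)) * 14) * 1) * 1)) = -19992 / 141115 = -0.14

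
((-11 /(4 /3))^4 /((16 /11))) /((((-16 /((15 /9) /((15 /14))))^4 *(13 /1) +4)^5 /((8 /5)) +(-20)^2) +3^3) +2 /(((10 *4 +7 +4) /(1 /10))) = 13324973346274542505380086716500909899339727317 /3397868203300008338804237553362015863379011522560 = 0.00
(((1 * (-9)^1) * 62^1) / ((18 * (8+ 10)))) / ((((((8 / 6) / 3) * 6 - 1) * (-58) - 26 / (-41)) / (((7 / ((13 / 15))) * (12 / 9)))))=44485 / 230334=0.19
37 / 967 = 0.04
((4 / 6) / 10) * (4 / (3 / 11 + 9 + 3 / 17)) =0.03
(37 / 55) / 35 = 37 / 1925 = 0.02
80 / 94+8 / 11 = 816 / 517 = 1.58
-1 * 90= -90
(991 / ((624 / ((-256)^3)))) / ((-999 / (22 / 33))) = 2078277632 / 116883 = 17780.84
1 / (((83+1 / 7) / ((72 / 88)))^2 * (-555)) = -147 / 842481860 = -0.00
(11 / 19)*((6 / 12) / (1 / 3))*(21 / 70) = 99 / 380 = 0.26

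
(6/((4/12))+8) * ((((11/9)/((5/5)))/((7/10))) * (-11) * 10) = -314600/63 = -4993.65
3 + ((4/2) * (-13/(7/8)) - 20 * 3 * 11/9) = -2101/21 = -100.05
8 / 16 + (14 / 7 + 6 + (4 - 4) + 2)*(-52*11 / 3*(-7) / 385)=211 / 6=35.17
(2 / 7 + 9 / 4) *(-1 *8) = -142 / 7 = -20.29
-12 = -12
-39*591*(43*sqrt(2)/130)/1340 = -76239*sqrt(2)/13400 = -8.05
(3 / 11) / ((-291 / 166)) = -166 / 1067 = -0.16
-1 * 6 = -6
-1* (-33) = 33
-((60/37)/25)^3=-1728/6331625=-0.00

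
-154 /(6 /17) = -1309 /3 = -436.33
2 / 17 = 0.12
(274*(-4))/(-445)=1096/445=2.46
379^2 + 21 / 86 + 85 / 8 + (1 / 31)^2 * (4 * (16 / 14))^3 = 16288741538581 / 113390312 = 143651.97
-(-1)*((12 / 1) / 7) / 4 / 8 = 3 / 56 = 0.05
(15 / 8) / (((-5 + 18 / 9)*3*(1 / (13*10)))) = -325 / 12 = -27.08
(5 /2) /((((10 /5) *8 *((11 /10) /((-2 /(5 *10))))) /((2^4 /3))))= -1 /33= -0.03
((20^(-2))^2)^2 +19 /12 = 121600000003 /76800000000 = 1.58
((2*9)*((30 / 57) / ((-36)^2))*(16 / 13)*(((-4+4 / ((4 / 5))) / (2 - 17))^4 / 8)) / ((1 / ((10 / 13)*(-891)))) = -0.00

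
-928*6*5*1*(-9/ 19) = 250560/ 19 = 13187.37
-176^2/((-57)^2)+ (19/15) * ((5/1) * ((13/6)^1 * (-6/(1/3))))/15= -422381/16245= -26.00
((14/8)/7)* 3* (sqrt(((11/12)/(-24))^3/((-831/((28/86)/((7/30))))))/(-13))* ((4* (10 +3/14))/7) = -121* sqrt(1310210)/1344704256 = -0.00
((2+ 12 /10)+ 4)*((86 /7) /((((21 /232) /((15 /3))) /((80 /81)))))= 6384640 /1323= 4825.88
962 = 962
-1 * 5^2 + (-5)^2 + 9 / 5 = 9 / 5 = 1.80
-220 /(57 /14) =-3080 /57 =-54.04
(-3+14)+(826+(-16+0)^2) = 1093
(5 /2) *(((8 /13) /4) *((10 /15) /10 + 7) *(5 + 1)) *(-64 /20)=-3392 /65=-52.18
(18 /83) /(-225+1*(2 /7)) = -126 /130559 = -0.00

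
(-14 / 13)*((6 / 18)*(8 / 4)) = -28 / 39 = -0.72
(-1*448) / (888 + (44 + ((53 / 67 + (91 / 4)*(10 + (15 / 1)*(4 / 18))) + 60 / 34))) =-1530816 / 4229867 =-0.36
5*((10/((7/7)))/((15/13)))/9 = 130/27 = 4.81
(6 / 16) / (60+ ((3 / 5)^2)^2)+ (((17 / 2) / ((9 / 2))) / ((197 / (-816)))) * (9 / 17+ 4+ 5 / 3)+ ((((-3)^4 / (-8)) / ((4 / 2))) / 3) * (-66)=5588391527 / 88841484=62.90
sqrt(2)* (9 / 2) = 9* sqrt(2) / 2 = 6.36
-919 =-919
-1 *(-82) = 82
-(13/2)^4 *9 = -16065.56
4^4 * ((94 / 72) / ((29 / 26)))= 78208 / 261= 299.65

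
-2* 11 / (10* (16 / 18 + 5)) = -99 / 265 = -0.37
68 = 68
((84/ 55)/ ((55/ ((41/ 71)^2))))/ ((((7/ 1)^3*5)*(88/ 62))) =156333/ 41096122375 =0.00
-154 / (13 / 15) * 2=-4620 / 13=-355.38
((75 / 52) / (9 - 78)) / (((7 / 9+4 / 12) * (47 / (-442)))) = 0.18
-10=-10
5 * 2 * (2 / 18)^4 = 0.00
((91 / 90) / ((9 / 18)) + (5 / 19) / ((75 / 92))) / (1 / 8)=3208 / 171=18.76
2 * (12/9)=2.67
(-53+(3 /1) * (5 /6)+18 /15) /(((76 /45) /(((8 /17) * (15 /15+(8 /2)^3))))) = -892.89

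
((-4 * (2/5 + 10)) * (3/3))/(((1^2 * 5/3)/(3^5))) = -151632/25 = -6065.28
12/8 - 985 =-1967/2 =-983.50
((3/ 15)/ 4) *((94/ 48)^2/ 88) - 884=-896161631/ 1013760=-884.00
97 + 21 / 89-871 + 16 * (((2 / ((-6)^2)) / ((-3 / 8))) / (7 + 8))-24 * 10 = -1013.92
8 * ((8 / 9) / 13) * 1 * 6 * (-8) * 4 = -4096 / 39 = -105.03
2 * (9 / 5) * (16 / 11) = 288 / 55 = 5.24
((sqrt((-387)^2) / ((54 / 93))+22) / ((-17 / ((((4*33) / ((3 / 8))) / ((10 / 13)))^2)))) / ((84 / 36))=-636045696 / 175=-3634546.83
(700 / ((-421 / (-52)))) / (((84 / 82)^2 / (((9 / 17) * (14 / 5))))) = 874120 / 7157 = 122.13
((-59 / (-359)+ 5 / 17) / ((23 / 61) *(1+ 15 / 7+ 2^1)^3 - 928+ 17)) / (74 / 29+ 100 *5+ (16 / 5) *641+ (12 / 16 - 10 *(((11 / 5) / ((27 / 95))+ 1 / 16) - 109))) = -366710558256 / 2452510165340479421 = -0.00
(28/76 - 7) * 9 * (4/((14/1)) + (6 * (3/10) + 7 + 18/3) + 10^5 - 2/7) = -567083916/95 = -5969304.38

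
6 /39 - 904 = -11750 /13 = -903.85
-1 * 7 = -7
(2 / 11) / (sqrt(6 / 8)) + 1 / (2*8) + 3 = 4*sqrt(3) / 33 + 49 / 16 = 3.27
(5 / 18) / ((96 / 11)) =55 / 1728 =0.03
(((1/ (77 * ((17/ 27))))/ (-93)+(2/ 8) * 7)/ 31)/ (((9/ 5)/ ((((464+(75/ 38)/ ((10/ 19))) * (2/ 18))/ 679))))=2656979035/ 1106974992816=0.00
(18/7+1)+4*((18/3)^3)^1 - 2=6059/7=865.57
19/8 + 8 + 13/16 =179/16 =11.19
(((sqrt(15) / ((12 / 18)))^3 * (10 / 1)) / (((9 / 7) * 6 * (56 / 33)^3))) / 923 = 2695275 * sqrt(15) / 185249792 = 0.06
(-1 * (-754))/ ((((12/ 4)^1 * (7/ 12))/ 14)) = 6032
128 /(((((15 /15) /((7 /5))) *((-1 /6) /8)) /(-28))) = 1204224 /5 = 240844.80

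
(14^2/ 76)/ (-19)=-49/ 361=-0.14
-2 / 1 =-2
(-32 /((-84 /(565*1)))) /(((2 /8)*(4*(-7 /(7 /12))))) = -17.94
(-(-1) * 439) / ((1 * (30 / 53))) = 23267 / 30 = 775.57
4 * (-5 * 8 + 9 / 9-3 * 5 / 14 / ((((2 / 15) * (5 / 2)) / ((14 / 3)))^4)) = -164796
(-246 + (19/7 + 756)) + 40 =3869/7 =552.71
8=8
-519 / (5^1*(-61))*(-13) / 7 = -6747 / 2135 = -3.16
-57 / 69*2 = -1.65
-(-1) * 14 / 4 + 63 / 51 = 161 / 34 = 4.74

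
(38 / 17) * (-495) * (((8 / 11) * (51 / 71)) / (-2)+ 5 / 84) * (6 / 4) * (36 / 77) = 101812545 / 650573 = 156.50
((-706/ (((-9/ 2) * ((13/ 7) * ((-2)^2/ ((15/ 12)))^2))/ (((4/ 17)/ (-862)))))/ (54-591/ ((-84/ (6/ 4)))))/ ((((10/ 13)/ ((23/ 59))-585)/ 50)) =1989155/ 664900499394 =0.00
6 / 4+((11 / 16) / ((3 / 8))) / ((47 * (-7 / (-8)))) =3049 / 1974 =1.54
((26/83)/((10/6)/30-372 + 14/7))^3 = -102503232/168834548902312873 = -0.00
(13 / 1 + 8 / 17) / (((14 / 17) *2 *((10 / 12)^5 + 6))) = 445176 / 348467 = 1.28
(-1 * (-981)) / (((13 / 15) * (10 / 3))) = 8829 / 26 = 339.58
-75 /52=-1.44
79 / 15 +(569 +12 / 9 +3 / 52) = 149671 / 260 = 575.66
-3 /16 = -0.19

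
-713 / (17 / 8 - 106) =5704 / 831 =6.86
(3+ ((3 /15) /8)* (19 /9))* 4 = 12.21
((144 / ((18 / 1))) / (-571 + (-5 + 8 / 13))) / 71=-13 / 66385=-0.00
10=10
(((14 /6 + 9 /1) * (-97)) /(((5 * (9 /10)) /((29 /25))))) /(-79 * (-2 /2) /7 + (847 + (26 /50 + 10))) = -1338988 /4105107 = -0.33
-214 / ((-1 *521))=214 / 521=0.41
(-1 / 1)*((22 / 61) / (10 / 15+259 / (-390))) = -8580 / 61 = -140.66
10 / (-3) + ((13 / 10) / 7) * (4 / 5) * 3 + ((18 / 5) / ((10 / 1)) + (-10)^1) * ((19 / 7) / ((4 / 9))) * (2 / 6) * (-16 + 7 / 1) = 72967 / 420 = 173.73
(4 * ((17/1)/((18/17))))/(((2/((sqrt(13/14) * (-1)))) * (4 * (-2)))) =289 * sqrt(182)/1008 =3.87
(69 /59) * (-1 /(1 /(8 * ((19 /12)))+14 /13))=-1.01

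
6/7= 0.86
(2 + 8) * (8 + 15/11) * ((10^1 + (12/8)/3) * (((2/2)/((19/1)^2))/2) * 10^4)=54075000/3971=13617.48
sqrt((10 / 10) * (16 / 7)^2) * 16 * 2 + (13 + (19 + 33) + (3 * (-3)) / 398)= 384803 / 2786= 138.12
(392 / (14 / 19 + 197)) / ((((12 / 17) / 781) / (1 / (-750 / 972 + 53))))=78527988 / 1869881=42.00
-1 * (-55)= 55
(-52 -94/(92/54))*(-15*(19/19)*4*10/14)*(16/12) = 6124.22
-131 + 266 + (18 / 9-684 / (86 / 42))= -8473 / 43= -197.05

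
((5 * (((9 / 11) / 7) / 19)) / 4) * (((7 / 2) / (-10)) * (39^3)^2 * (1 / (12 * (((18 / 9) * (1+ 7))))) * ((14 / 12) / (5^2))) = -24631206327 / 10700800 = -2301.81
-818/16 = -409/8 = -51.12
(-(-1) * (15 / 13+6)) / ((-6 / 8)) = -124 / 13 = -9.54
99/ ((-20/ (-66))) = 3267/ 10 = 326.70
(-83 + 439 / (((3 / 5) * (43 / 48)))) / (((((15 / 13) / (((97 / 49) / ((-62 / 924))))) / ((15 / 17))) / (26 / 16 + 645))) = -970256572857 / 90644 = -10704035.27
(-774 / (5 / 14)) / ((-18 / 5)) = 602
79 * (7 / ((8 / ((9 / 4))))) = 4977 / 32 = 155.53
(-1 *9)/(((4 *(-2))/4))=4.50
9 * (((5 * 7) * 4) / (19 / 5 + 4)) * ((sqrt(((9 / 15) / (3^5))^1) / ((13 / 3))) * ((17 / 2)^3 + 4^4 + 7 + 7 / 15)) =737177 * sqrt(5) / 1014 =1625.62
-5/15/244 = -1/732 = -0.00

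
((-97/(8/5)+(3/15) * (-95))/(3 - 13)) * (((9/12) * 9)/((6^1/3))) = 17199/640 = 26.87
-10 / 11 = -0.91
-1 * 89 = -89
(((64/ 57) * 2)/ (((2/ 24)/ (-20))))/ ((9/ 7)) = -71680/ 171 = -419.18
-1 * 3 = -3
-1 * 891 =-891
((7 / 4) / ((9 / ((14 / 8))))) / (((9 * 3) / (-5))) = -245 / 3888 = -0.06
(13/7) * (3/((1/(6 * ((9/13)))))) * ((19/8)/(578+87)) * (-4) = -81/245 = -0.33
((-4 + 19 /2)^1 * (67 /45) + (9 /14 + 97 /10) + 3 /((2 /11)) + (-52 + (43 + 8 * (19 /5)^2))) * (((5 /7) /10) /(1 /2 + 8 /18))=10.71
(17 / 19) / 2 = 17 / 38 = 0.45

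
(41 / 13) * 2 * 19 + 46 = 2156 / 13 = 165.85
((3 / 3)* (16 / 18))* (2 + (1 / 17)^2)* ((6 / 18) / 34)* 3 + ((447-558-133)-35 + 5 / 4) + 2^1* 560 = 49658779 / 58956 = 842.30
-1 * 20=-20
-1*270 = -270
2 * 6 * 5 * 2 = 120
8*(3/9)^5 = 8/243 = 0.03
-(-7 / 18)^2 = -0.15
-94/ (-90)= 47/ 45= 1.04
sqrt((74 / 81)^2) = 0.91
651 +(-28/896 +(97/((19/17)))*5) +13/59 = 38926015/35872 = 1085.14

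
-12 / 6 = -2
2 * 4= 8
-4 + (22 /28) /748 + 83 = 75209 /952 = 79.00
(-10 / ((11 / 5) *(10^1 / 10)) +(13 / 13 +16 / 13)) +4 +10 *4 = 41.69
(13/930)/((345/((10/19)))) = 13/609615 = 0.00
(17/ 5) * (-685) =-2329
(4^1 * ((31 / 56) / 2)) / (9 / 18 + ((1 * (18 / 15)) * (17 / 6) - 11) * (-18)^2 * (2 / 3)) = -155 / 229754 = -0.00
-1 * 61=-61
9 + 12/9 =10.33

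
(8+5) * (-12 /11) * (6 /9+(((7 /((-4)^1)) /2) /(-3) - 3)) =637 /22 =28.95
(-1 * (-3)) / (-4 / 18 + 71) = 27 / 637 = 0.04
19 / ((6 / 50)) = 158.33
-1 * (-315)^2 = -99225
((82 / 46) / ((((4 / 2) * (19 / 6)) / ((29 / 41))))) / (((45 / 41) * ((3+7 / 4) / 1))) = 4756 / 124545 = 0.04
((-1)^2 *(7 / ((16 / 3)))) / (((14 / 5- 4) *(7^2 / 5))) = -25 / 224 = -0.11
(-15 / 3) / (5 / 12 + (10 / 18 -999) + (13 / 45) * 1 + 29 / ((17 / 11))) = 15300 / 2995661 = 0.01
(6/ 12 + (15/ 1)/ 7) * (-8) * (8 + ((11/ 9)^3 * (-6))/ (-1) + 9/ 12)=-708661/ 1701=-416.61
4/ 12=0.33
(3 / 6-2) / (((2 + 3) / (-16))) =24 / 5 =4.80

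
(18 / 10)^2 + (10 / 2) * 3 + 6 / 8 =1899 / 100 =18.99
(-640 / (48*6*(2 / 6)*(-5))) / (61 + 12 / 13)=52 / 2415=0.02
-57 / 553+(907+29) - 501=240498 / 553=434.90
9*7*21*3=3969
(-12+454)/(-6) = -221/3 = -73.67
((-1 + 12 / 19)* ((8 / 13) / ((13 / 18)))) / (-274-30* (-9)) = 252 / 3211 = 0.08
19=19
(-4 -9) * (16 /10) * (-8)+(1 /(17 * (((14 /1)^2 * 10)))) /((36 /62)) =19960019 /119952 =166.40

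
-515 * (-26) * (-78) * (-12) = 12533040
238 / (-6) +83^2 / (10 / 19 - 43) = -162902 / 807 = -201.86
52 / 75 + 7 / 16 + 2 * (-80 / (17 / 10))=-1896931 / 20400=-92.99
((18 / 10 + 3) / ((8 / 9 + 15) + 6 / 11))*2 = 4752 / 8135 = 0.58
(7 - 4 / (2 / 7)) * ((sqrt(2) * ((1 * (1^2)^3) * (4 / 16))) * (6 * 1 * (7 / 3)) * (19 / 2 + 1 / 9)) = -8477 * sqrt(2) / 36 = -333.01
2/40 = 1/20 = 0.05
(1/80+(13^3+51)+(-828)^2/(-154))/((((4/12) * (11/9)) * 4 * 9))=-40726809/271040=-150.26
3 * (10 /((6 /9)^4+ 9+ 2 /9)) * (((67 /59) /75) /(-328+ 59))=-10854 /60547865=-0.00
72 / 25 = 2.88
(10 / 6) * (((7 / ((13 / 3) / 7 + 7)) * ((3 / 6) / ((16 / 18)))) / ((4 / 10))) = 2205 / 1024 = 2.15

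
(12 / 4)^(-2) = 1 / 9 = 0.11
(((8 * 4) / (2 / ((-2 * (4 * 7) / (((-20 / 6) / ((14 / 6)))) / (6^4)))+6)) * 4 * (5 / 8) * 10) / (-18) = -0.62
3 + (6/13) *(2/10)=201/65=3.09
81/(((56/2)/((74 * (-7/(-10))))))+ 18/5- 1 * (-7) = 3209/20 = 160.45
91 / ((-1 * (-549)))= 91 / 549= 0.17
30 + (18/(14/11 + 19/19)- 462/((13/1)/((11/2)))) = -51201/325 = -157.54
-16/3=-5.33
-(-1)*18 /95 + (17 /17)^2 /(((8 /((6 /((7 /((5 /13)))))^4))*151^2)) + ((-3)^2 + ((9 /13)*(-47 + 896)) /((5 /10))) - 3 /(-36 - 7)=7567557476774551404 /6387214846333685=1184.80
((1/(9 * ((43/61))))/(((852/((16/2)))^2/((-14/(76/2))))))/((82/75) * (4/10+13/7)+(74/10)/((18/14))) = -1494500/2400387725007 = -0.00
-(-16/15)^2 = -256/225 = -1.14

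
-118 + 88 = -30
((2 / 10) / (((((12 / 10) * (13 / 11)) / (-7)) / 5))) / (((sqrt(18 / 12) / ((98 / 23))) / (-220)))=4150300 * sqrt(6) / 2691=3777.82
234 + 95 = 329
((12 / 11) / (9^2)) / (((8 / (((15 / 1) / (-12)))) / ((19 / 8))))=-95 / 19008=-0.00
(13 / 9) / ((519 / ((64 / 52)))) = 16 / 4671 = 0.00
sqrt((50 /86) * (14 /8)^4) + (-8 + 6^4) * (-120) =-154560 + 245 * sqrt(43) /688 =-154557.66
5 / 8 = 0.62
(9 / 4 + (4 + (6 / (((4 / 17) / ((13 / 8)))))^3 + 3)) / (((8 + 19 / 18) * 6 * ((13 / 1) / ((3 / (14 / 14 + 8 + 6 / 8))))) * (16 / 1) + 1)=874416405 / 451342336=1.94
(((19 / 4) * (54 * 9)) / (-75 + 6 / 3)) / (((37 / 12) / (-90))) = 2493180 / 2701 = 923.06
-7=-7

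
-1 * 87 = -87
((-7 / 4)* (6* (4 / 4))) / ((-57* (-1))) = -7 / 38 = -0.18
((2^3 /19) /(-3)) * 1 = -8 /57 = -0.14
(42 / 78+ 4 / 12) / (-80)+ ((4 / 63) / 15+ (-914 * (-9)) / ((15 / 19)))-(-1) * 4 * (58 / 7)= 1027294913 / 98280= 10452.74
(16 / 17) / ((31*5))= 16 / 2635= 0.01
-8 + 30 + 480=502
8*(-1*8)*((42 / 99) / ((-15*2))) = 448 / 495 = 0.91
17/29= 0.59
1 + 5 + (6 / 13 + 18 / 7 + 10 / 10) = 913 / 91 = 10.03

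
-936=-936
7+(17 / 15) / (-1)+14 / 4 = 281 / 30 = 9.37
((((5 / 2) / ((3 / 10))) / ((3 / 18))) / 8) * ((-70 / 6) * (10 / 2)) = -4375 / 12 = -364.58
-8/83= -0.10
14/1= 14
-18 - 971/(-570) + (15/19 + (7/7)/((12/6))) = -4277/285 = -15.01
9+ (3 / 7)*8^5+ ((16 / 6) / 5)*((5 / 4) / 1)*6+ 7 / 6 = 14057.60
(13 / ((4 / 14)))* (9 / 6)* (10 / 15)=91 / 2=45.50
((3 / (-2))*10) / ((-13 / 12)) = 180 / 13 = 13.85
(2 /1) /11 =2 /11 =0.18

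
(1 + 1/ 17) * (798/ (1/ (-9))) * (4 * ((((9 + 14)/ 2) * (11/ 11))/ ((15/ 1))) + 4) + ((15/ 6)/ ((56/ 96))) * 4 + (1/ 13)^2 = -5401926221/ 100555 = -53721.11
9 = 9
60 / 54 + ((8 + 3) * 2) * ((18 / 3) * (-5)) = -5930 / 9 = -658.89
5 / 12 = 0.42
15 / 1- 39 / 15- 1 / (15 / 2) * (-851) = 1888 / 15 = 125.87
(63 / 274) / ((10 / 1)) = 63 / 2740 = 0.02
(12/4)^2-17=-8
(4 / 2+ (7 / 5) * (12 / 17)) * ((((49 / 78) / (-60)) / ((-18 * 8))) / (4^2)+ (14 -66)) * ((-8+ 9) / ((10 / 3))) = -71209076657 / 1527552000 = -46.62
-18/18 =-1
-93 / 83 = -1.12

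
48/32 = 3/2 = 1.50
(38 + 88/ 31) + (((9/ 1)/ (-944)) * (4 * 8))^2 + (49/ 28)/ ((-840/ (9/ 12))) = 2826765689/ 69063040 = 40.93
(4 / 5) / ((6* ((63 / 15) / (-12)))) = -8 / 21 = -0.38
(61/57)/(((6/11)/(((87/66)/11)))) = 1769/7524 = 0.24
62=62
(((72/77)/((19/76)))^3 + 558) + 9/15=1394536029/2282665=610.92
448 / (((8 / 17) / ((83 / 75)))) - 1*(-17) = 80291 / 75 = 1070.55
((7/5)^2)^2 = 3.84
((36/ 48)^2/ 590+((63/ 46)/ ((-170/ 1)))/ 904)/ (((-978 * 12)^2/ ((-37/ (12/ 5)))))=-0.00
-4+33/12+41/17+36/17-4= -49/68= -0.72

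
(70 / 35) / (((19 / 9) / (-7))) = -126 / 19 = -6.63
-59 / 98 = -0.60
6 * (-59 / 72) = -59 / 12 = -4.92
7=7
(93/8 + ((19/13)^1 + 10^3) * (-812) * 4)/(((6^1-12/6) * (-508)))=1600.76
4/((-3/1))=-4/3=-1.33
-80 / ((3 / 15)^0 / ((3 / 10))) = -24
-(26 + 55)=-81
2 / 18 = 1 / 9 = 0.11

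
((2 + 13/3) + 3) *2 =56/3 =18.67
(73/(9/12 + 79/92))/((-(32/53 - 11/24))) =-2135688/6845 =-312.01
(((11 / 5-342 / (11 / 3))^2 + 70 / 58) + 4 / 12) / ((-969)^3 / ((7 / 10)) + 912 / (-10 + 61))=-259805845243 / 40706604547321350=-0.00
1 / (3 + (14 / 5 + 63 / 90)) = 2 / 13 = 0.15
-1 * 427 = -427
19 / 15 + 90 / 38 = 1036 / 285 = 3.64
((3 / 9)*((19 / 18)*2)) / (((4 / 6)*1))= 19 / 18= 1.06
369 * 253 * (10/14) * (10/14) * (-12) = -28007100/49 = -571573.47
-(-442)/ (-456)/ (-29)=221/ 6612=0.03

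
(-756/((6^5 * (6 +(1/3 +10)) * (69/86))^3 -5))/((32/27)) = -405724221/673039423477392472328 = -0.00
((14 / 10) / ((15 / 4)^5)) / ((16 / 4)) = 1792 / 3796875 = 0.00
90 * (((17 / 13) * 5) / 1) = 588.46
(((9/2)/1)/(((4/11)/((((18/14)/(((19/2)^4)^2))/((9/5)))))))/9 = 1760/118884941287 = 0.00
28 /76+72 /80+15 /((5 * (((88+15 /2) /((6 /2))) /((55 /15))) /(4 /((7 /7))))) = 96191 /36290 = 2.65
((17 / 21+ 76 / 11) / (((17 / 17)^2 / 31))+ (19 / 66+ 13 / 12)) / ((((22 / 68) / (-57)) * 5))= -71821957 / 8470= -8479.57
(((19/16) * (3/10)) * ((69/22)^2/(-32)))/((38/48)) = -42849/309760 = -0.14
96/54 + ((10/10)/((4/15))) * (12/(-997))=15547/8973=1.73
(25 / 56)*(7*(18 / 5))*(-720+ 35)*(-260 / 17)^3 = 135445050000 / 4913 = 27568705.48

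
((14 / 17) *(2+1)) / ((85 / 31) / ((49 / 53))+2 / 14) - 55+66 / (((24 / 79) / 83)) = 962086285 / 53516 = 17977.54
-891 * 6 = -5346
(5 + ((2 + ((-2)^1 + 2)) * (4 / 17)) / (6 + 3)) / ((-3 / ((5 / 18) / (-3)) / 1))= 3865 / 24786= 0.16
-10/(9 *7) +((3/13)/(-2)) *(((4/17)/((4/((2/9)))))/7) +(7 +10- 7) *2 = 276247/13923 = 19.84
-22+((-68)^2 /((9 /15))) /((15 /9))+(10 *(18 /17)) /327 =8527566 /1853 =4602.03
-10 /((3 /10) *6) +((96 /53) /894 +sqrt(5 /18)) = -394706 /71073 +sqrt(10) /6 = -5.03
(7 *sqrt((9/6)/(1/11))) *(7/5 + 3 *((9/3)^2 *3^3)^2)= 5037061.42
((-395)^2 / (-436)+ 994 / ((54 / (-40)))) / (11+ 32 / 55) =-708419525 / 7498764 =-94.47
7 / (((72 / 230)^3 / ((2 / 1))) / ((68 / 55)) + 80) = 36196825 / 413742152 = 0.09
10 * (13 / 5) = 26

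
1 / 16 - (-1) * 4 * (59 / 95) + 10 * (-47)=-467.45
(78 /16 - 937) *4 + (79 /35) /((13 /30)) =-677639 /182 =-3723.29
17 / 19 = 0.89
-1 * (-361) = 361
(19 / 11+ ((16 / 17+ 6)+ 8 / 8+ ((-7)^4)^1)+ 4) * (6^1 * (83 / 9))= 74956138 / 561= 133611.65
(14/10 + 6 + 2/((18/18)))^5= 229345007/3125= 73390.40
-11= -11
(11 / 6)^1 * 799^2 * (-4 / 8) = -7022411 / 12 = -585200.92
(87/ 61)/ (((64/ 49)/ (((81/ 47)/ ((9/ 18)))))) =345303/ 91744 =3.76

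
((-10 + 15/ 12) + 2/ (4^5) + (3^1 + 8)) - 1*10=-3967/ 512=-7.75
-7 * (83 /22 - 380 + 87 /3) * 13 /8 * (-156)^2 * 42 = 44407508418 /11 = 4037046219.82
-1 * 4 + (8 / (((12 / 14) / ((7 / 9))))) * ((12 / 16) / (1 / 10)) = 454 / 9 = 50.44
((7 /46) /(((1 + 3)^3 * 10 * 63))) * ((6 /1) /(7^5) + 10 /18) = 84089 /40078644480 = 0.00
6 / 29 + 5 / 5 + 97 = 2848 / 29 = 98.21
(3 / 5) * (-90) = -54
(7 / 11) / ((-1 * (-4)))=7 / 44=0.16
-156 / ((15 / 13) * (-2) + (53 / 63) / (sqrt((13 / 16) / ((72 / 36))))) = 6771492 * sqrt(26) / 600889 + 60368490 / 600889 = 157.93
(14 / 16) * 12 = 21 / 2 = 10.50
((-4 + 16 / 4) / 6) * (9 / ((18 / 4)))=0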